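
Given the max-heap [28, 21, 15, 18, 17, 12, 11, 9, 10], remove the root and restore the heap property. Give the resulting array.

[21, 18, 15, 10, 17, 12, 11, 9]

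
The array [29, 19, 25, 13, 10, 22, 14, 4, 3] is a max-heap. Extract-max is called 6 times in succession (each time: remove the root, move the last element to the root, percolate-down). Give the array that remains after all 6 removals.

[10, 4, 3]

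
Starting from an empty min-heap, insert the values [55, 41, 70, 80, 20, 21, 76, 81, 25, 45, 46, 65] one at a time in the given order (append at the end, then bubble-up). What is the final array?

Insert 55:
  append 55 at index 0 → [55] (no swap needed)
Insert 41:
  append 41 at index 1 → [55, 41]
  41 < parent 55 at index 0, swap → [41, 55]
Insert 70:
  append 70 at index 2 → [41, 55, 70] (no swap needed)
Insert 80:
  append 80 at index 3 → [41, 55, 70, 80] (no swap needed)
Insert 20:
  append 20 at index 4 → [41, 55, 70, 80, 20]
  20 < parent 55 at index 1, swap → [41, 20, 70, 80, 55]
  20 < parent 41 at index 0, swap → [20, 41, 70, 80, 55]
Insert 21:
  append 21 at index 5 → [20, 41, 70, 80, 55, 21]
  21 < parent 70 at index 2, swap → [20, 41, 21, 80, 55, 70]
Insert 76:
  append 76 at index 6 → [20, 41, 21, 80, 55, 70, 76] (no swap needed)
Insert 81:
  append 81 at index 7 → [20, 41, 21, 80, 55, 70, 76, 81] (no swap needed)
Insert 25:
  append 25 at index 8 → [20, 41, 21, 80, 55, 70, 76, 81, 25]
  25 < parent 80 at index 3, swap → [20, 41, 21, 25, 55, 70, 76, 81, 80]
  25 < parent 41 at index 1, swap → [20, 25, 21, 41, 55, 70, 76, 81, 80]
Insert 45:
  append 45 at index 9 → [20, 25, 21, 41, 55, 70, 76, 81, 80, 45]
  45 < parent 55 at index 4, swap → [20, 25, 21, 41, 45, 70, 76, 81, 80, 55]
Insert 46:
  append 46 at index 10 → [20, 25, 21, 41, 45, 70, 76, 81, 80, 55, 46] (no swap needed)
Insert 65:
  append 65 at index 11 → [20, 25, 21, 41, 45, 70, 76, 81, 80, 55, 46, 65]
  65 < parent 70 at index 5, swap → [20, 25, 21, 41, 45, 65, 76, 81, 80, 55, 46, 70]

[20, 25, 21, 41, 45, 65, 76, 81, 80, 55, 46, 70]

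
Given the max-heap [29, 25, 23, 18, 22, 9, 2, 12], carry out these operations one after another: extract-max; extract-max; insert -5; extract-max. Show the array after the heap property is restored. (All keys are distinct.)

[22, 18, 9, -5, 12, 2]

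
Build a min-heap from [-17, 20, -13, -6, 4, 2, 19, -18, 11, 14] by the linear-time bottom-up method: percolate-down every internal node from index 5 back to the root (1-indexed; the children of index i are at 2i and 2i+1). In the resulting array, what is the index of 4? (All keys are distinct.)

5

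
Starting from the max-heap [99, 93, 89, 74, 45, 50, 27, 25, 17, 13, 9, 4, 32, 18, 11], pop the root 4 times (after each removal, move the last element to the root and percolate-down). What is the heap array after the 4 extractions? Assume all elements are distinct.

extract-max #1 returns 99:
  remove root 99; move last element 11 to root → [11, 93, 89, 74, 45, 50, 27, 25, 17, 13, 9, 4, 32, 18]
  11 vs larger child 93 at index 1, swap → [93, 11, 89, 74, 45, 50, 27, 25, 17, 13, 9, 4, 32, 18]
  11 vs larger child 74 at index 3, swap → [93, 74, 89, 11, 45, 50, 27, 25, 17, 13, 9, 4, 32, 18]
  11 vs larger child 25 at index 7, swap → [93, 74, 89, 25, 45, 50, 27, 11, 17, 13, 9, 4, 32, 18]
extract-max #2 returns 93:
  remove root 93; move last element 18 to root → [18, 74, 89, 25, 45, 50, 27, 11, 17, 13, 9, 4, 32]
  18 vs larger child 89 at index 2, swap → [89, 74, 18, 25, 45, 50, 27, 11, 17, 13, 9, 4, 32]
  18 vs larger child 50 at index 5, swap → [89, 74, 50, 25, 45, 18, 27, 11, 17, 13, 9, 4, 32]
  18 vs larger child 32 at index 12, swap → [89, 74, 50, 25, 45, 32, 27, 11, 17, 13, 9, 4, 18]
extract-max #3 returns 89:
  remove root 89; move last element 18 to root → [18, 74, 50, 25, 45, 32, 27, 11, 17, 13, 9, 4]
  18 vs larger child 74 at index 1, swap → [74, 18, 50, 25, 45, 32, 27, 11, 17, 13, 9, 4]
  18 vs larger child 45 at index 4, swap → [74, 45, 50, 25, 18, 32, 27, 11, 17, 13, 9, 4]
extract-max #4 returns 74:
  remove root 74; move last element 4 to root → [4, 45, 50, 25, 18, 32, 27, 11, 17, 13, 9]
  4 vs larger child 50 at index 2, swap → [50, 45, 4, 25, 18, 32, 27, 11, 17, 13, 9]
  4 vs larger child 32 at index 5, swap → [50, 45, 32, 25, 18, 4, 27, 11, 17, 13, 9]

[50, 45, 32, 25, 18, 4, 27, 11, 17, 13, 9]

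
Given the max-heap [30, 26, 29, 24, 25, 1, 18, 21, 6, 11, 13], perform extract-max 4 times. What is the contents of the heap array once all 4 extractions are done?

[24, 21, 18, 6, 11, 1, 13]

extract-max #1 returns 30:
  remove root 30; move last element 13 to root → [13, 26, 29, 24, 25, 1, 18, 21, 6, 11]
  13 vs larger child 29 at index 2, swap → [29, 26, 13, 24, 25, 1, 18, 21, 6, 11]
  13 vs larger child 18 at index 6, swap → [29, 26, 18, 24, 25, 1, 13, 21, 6, 11]
extract-max #2 returns 29:
  remove root 29; move last element 11 to root → [11, 26, 18, 24, 25, 1, 13, 21, 6]
  11 vs larger child 26 at index 1, swap → [26, 11, 18, 24, 25, 1, 13, 21, 6]
  11 vs larger child 25 at index 4, swap → [26, 25, 18, 24, 11, 1, 13, 21, 6]
extract-max #3 returns 26:
  remove root 26; move last element 6 to root → [6, 25, 18, 24, 11, 1, 13, 21]
  6 vs larger child 25 at index 1, swap → [25, 6, 18, 24, 11, 1, 13, 21]
  6 vs larger child 24 at index 3, swap → [25, 24, 18, 6, 11, 1, 13, 21]
  6 vs only child 21 at index 7, swap → [25, 24, 18, 21, 11, 1, 13, 6]
extract-max #4 returns 25:
  remove root 25; move last element 6 to root → [6, 24, 18, 21, 11, 1, 13]
  6 vs larger child 24 at index 1, swap → [24, 6, 18, 21, 11, 1, 13]
  6 vs larger child 21 at index 3, swap → [24, 21, 18, 6, 11, 1, 13]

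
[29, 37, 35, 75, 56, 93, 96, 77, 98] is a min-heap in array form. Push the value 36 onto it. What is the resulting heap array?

[29, 36, 35, 75, 37, 93, 96, 77, 98, 56]

append 36 at index 9 → [29, 37, 35, 75, 56, 93, 96, 77, 98, 36]
36 < parent 56 at index 4, swap → [29, 37, 35, 75, 36, 93, 96, 77, 98, 56]
36 < parent 37 at index 1, swap → [29, 36, 35, 75, 37, 93, 96, 77, 98, 56]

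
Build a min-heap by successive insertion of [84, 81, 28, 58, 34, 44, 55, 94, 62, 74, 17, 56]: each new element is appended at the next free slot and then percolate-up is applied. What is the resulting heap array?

[17, 28, 44, 62, 34, 56, 55, 94, 84, 74, 58, 81]

Insert 84:
  append 84 at index 0 → [84] (no swap needed)
Insert 81:
  append 81 at index 1 → [84, 81]
  81 < parent 84 at index 0, swap → [81, 84]
Insert 28:
  append 28 at index 2 → [81, 84, 28]
  28 < parent 81 at index 0, swap → [28, 84, 81]
Insert 58:
  append 58 at index 3 → [28, 84, 81, 58]
  58 < parent 84 at index 1, swap → [28, 58, 81, 84]
Insert 34:
  append 34 at index 4 → [28, 58, 81, 84, 34]
  34 < parent 58 at index 1, swap → [28, 34, 81, 84, 58]
Insert 44:
  append 44 at index 5 → [28, 34, 81, 84, 58, 44]
  44 < parent 81 at index 2, swap → [28, 34, 44, 84, 58, 81]
Insert 55:
  append 55 at index 6 → [28, 34, 44, 84, 58, 81, 55] (no swap needed)
Insert 94:
  append 94 at index 7 → [28, 34, 44, 84, 58, 81, 55, 94] (no swap needed)
Insert 62:
  append 62 at index 8 → [28, 34, 44, 84, 58, 81, 55, 94, 62]
  62 < parent 84 at index 3, swap → [28, 34, 44, 62, 58, 81, 55, 94, 84]
Insert 74:
  append 74 at index 9 → [28, 34, 44, 62, 58, 81, 55, 94, 84, 74] (no swap needed)
Insert 17:
  append 17 at index 10 → [28, 34, 44, 62, 58, 81, 55, 94, 84, 74, 17]
  17 < parent 58 at index 4, swap → [28, 34, 44, 62, 17, 81, 55, 94, 84, 74, 58]
  17 < parent 34 at index 1, swap → [28, 17, 44, 62, 34, 81, 55, 94, 84, 74, 58]
  17 < parent 28 at index 0, swap → [17, 28, 44, 62, 34, 81, 55, 94, 84, 74, 58]
Insert 56:
  append 56 at index 11 → [17, 28, 44, 62, 34, 81, 55, 94, 84, 74, 58, 56]
  56 < parent 81 at index 5, swap → [17, 28, 44, 62, 34, 56, 55, 94, 84, 74, 58, 81]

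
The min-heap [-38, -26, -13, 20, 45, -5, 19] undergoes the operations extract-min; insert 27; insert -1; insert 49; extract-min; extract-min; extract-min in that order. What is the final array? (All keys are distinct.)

extract-min → returns -38:
  remove root -38; move last element 19 to root → [19, -26, -13, 20, 45, -5]
  19 vs smaller child -26 at index 1, swap → [-26, 19, -13, 20, 45, -5]
insert 27:
  append 27 at index 6 → [-26, 19, -13, 20, 45, -5, 27] (no swap needed)
insert -1:
  append -1 at index 7 → [-26, 19, -13, 20, 45, -5, 27, -1]
  -1 < parent 20 at index 3, swap → [-26, 19, -13, -1, 45, -5, 27, 20]
  -1 < parent 19 at index 1, swap → [-26, -1, -13, 19, 45, -5, 27, 20]
insert 49:
  append 49 at index 8 → [-26, -1, -13, 19, 45, -5, 27, 20, 49] (no swap needed)
extract-min → returns -26:
  remove root -26; move last element 49 to root → [49, -1, -13, 19, 45, -5, 27, 20]
  49 vs smaller child -13 at index 2, swap → [-13, -1, 49, 19, 45, -5, 27, 20]
  49 vs smaller child -5 at index 5, swap → [-13, -1, -5, 19, 45, 49, 27, 20]
extract-min → returns -13:
  remove root -13; move last element 20 to root → [20, -1, -5, 19, 45, 49, 27]
  20 vs smaller child -5 at index 2, swap → [-5, -1, 20, 19, 45, 49, 27]
extract-min → returns -5:
  remove root -5; move last element 27 to root → [27, -1, 20, 19, 45, 49]
  27 vs smaller child -1 at index 1, swap → [-1, 27, 20, 19, 45, 49]
  27 vs smaller child 19 at index 3, swap → [-1, 19, 20, 27, 45, 49]

[-1, 19, 20, 27, 45, 49]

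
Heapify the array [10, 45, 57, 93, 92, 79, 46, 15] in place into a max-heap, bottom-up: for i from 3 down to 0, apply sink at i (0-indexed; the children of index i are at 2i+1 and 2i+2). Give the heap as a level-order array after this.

[93, 92, 79, 45, 10, 57, 46, 15]

sift down from index 3: already satisfies heap property
sift down from index 2:
  57 vs larger child 79 at index 5, swap → [10, 45, 79, 93, 92, 57, 46, 15]
sift down from index 1:
  45 vs larger child 93 at index 3, swap → [10, 93, 79, 45, 92, 57, 46, 15]
sift down from index 0:
  10 vs larger child 93 at index 1, swap → [93, 10, 79, 45, 92, 57, 46, 15]
  10 vs larger child 92 at index 4, swap → [93, 92, 79, 45, 10, 57, 46, 15]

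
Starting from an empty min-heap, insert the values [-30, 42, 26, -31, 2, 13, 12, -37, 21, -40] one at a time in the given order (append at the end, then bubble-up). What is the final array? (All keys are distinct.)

Insert -30:
  append -30 at index 0 → [-30] (no swap needed)
Insert 42:
  append 42 at index 1 → [-30, 42] (no swap needed)
Insert 26:
  append 26 at index 2 → [-30, 42, 26] (no swap needed)
Insert -31:
  append -31 at index 3 → [-30, 42, 26, -31]
  -31 < parent 42 at index 1, swap → [-30, -31, 26, 42]
  -31 < parent -30 at index 0, swap → [-31, -30, 26, 42]
Insert 2:
  append 2 at index 4 → [-31, -30, 26, 42, 2] (no swap needed)
Insert 13:
  append 13 at index 5 → [-31, -30, 26, 42, 2, 13]
  13 < parent 26 at index 2, swap → [-31, -30, 13, 42, 2, 26]
Insert 12:
  append 12 at index 6 → [-31, -30, 13, 42, 2, 26, 12]
  12 < parent 13 at index 2, swap → [-31, -30, 12, 42, 2, 26, 13]
Insert -37:
  append -37 at index 7 → [-31, -30, 12, 42, 2, 26, 13, -37]
  -37 < parent 42 at index 3, swap → [-31, -30, 12, -37, 2, 26, 13, 42]
  -37 < parent -30 at index 1, swap → [-31, -37, 12, -30, 2, 26, 13, 42]
  -37 < parent -31 at index 0, swap → [-37, -31, 12, -30, 2, 26, 13, 42]
Insert 21:
  append 21 at index 8 → [-37, -31, 12, -30, 2, 26, 13, 42, 21] (no swap needed)
Insert -40:
  append -40 at index 9 → [-37, -31, 12, -30, 2, 26, 13, 42, 21, -40]
  -40 < parent 2 at index 4, swap → [-37, -31, 12, -30, -40, 26, 13, 42, 21, 2]
  -40 < parent -31 at index 1, swap → [-37, -40, 12, -30, -31, 26, 13, 42, 21, 2]
  -40 < parent -37 at index 0, swap → [-40, -37, 12, -30, -31, 26, 13, 42, 21, 2]

[-40, -37, 12, -30, -31, 26, 13, 42, 21, 2]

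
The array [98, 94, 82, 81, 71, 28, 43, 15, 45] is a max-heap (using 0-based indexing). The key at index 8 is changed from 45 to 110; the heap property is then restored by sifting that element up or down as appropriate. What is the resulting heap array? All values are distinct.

[110, 98, 82, 94, 71, 28, 43, 15, 81]

set index 8 from 45 to 110 → [98, 94, 82, 81, 71, 28, 43, 15, 110]
110 > parent 81 at index 3, swap → [98, 94, 82, 110, 71, 28, 43, 15, 81]
110 > parent 94 at index 1, swap → [98, 110, 82, 94, 71, 28, 43, 15, 81]
110 > parent 98 at index 0, swap → [110, 98, 82, 94, 71, 28, 43, 15, 81]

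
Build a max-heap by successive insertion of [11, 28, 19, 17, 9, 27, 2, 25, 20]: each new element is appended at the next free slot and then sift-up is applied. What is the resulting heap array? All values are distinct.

Insert 11:
  append 11 at index 0 → [11] (no swap needed)
Insert 28:
  append 28 at index 1 → [11, 28]
  28 > parent 11 at index 0, swap → [28, 11]
Insert 19:
  append 19 at index 2 → [28, 11, 19] (no swap needed)
Insert 17:
  append 17 at index 3 → [28, 11, 19, 17]
  17 > parent 11 at index 1, swap → [28, 17, 19, 11]
Insert 9:
  append 9 at index 4 → [28, 17, 19, 11, 9] (no swap needed)
Insert 27:
  append 27 at index 5 → [28, 17, 19, 11, 9, 27]
  27 > parent 19 at index 2, swap → [28, 17, 27, 11, 9, 19]
Insert 2:
  append 2 at index 6 → [28, 17, 27, 11, 9, 19, 2] (no swap needed)
Insert 25:
  append 25 at index 7 → [28, 17, 27, 11, 9, 19, 2, 25]
  25 > parent 11 at index 3, swap → [28, 17, 27, 25, 9, 19, 2, 11]
  25 > parent 17 at index 1, swap → [28, 25, 27, 17, 9, 19, 2, 11]
Insert 20:
  append 20 at index 8 → [28, 25, 27, 17, 9, 19, 2, 11, 20]
  20 > parent 17 at index 3, swap → [28, 25, 27, 20, 9, 19, 2, 11, 17]

[28, 25, 27, 20, 9, 19, 2, 11, 17]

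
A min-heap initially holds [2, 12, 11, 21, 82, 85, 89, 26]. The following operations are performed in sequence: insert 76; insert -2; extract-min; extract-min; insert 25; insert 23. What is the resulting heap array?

[11, 12, 76, 21, 23, 85, 89, 26, 25, 82]

insert 76:
  append 76 at index 8 → [2, 12, 11, 21, 82, 85, 89, 26, 76] (no swap needed)
insert -2:
  append -2 at index 9 → [2, 12, 11, 21, 82, 85, 89, 26, 76, -2]
  -2 < parent 82 at index 4, swap → [2, 12, 11, 21, -2, 85, 89, 26, 76, 82]
  -2 < parent 12 at index 1, swap → [2, -2, 11, 21, 12, 85, 89, 26, 76, 82]
  -2 < parent 2 at index 0, swap → [-2, 2, 11, 21, 12, 85, 89, 26, 76, 82]
extract-min → returns -2:
  remove root -2; move last element 82 to root → [82, 2, 11, 21, 12, 85, 89, 26, 76]
  82 vs smaller child 2 at index 1, swap → [2, 82, 11, 21, 12, 85, 89, 26, 76]
  82 vs smaller child 12 at index 4, swap → [2, 12, 11, 21, 82, 85, 89, 26, 76]
extract-min → returns 2:
  remove root 2; move last element 76 to root → [76, 12, 11, 21, 82, 85, 89, 26]
  76 vs smaller child 11 at index 2, swap → [11, 12, 76, 21, 82, 85, 89, 26]
insert 25:
  append 25 at index 8 → [11, 12, 76, 21, 82, 85, 89, 26, 25] (no swap needed)
insert 23:
  append 23 at index 9 → [11, 12, 76, 21, 82, 85, 89, 26, 25, 23]
  23 < parent 82 at index 4, swap → [11, 12, 76, 21, 23, 85, 89, 26, 25, 82]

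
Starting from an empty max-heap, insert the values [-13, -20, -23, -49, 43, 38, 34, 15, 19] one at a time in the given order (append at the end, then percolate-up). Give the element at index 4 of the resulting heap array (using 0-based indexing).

Insert -13:
  append -13 at index 0 → [-13] (no swap needed)
Insert -20:
  append -20 at index 1 → [-13, -20] (no swap needed)
Insert -23:
  append -23 at index 2 → [-13, -20, -23] (no swap needed)
Insert -49:
  append -49 at index 3 → [-13, -20, -23, -49] (no swap needed)
Insert 43:
  append 43 at index 4 → [-13, -20, -23, -49, 43]
  43 > parent -20 at index 1, swap → [-13, 43, -23, -49, -20]
  43 > parent -13 at index 0, swap → [43, -13, -23, -49, -20]
Insert 38:
  append 38 at index 5 → [43, -13, -23, -49, -20, 38]
  38 > parent -23 at index 2, swap → [43, -13, 38, -49, -20, -23]
Insert 34:
  append 34 at index 6 → [43, -13, 38, -49, -20, -23, 34] (no swap needed)
Insert 15:
  append 15 at index 7 → [43, -13, 38, -49, -20, -23, 34, 15]
  15 > parent -49 at index 3, swap → [43, -13, 38, 15, -20, -23, 34, -49]
  15 > parent -13 at index 1, swap → [43, 15, 38, -13, -20, -23, 34, -49]
Insert 19:
  append 19 at index 8 → [43, 15, 38, -13, -20, -23, 34, -49, 19]
  19 > parent -13 at index 3, swap → [43, 15, 38, 19, -20, -23, 34, -49, -13]
  19 > parent 15 at index 1, swap → [43, 19, 38, 15, -20, -23, 34, -49, -13]
resulting array: [43, 19, 38, 15, -20, -23, 34, -49, -13]

-20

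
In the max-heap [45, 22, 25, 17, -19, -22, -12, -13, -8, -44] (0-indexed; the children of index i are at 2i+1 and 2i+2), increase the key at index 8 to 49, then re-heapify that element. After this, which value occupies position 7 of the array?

set index 8 from -8 to 49 → [45, 22, 25, 17, -19, -22, -12, -13, 49, -44]
49 > parent 17 at index 3, swap → [45, 22, 25, 49, -19, -22, -12, -13, 17, -44]
49 > parent 22 at index 1, swap → [45, 49, 25, 22, -19, -22, -12, -13, 17, -44]
49 > parent 45 at index 0, swap → [49, 45, 25, 22, -19, -22, -12, -13, 17, -44]
resulting array: [49, 45, 25, 22, -19, -22, -12, -13, 17, -44]

-13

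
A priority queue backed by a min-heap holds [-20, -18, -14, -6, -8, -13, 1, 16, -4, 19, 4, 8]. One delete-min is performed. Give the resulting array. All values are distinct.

remove root -20; move last element 8 to root → [8, -18, -14, -6, -8, -13, 1, 16, -4, 19, 4]
8 vs smaller child -18 at index 1, swap → [-18, 8, -14, -6, -8, -13, 1, 16, -4, 19, 4]
8 vs smaller child -8 at index 4, swap → [-18, -8, -14, -6, 8, -13, 1, 16, -4, 19, 4]
8 vs smaller child 4 at index 10, swap → [-18, -8, -14, -6, 4, -13, 1, 16, -4, 19, 8]

[-18, -8, -14, -6, 4, -13, 1, 16, -4, 19, 8]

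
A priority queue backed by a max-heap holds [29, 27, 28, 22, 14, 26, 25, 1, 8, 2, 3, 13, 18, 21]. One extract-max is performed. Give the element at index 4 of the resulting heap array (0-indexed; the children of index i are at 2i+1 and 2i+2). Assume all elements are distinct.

14

remove root 29; move last element 21 to root → [21, 27, 28, 22, 14, 26, 25, 1, 8, 2, 3, 13, 18]
21 vs larger child 28 at index 2, swap → [28, 27, 21, 22, 14, 26, 25, 1, 8, 2, 3, 13, 18]
21 vs larger child 26 at index 5, swap → [28, 27, 26, 22, 14, 21, 25, 1, 8, 2, 3, 13, 18]
resulting array: [28, 27, 26, 22, 14, 21, 25, 1, 8, 2, 3, 13, 18]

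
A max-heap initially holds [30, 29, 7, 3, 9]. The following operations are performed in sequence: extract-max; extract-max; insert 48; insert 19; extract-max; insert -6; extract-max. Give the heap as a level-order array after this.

[9, 3, 7, -6]

extract-max → returns 30:
  remove root 30; move last element 9 to root → [9, 29, 7, 3]
  9 vs larger child 29 at index 1, swap → [29, 9, 7, 3]
extract-max → returns 29:
  remove root 29; move last element 3 to root → [3, 9, 7]
  3 vs larger child 9 at index 1, swap → [9, 3, 7]
insert 48:
  append 48 at index 3 → [9, 3, 7, 48]
  48 > parent 3 at index 1, swap → [9, 48, 7, 3]
  48 > parent 9 at index 0, swap → [48, 9, 7, 3]
insert 19:
  append 19 at index 4 → [48, 9, 7, 3, 19]
  19 > parent 9 at index 1, swap → [48, 19, 7, 3, 9]
extract-max → returns 48:
  remove root 48; move last element 9 to root → [9, 19, 7, 3]
  9 vs larger child 19 at index 1, swap → [19, 9, 7, 3]
insert -6:
  append -6 at index 4 → [19, 9, 7, 3, -6] (no swap needed)
extract-max → returns 19:
  remove root 19; move last element -6 to root → [-6, 9, 7, 3]
  -6 vs larger child 9 at index 1, swap → [9, -6, 7, 3]
  -6 vs only child 3 at index 3, swap → [9, 3, 7, -6]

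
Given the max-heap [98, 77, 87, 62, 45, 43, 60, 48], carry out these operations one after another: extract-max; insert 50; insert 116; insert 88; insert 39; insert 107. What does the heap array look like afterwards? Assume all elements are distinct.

[116, 88, 107, 77, 87, 60, 48, 50, 62, 45, 39, 43]

extract-max → returns 98:
  remove root 98; move last element 48 to root → [48, 77, 87, 62, 45, 43, 60]
  48 vs larger child 87 at index 2, swap → [87, 77, 48, 62, 45, 43, 60]
  48 vs larger child 60 at index 6, swap → [87, 77, 60, 62, 45, 43, 48]
insert 50:
  append 50 at index 7 → [87, 77, 60, 62, 45, 43, 48, 50] (no swap needed)
insert 116:
  append 116 at index 8 → [87, 77, 60, 62, 45, 43, 48, 50, 116]
  116 > parent 62 at index 3, swap → [87, 77, 60, 116, 45, 43, 48, 50, 62]
  116 > parent 77 at index 1, swap → [87, 116, 60, 77, 45, 43, 48, 50, 62]
  116 > parent 87 at index 0, swap → [116, 87, 60, 77, 45, 43, 48, 50, 62]
insert 88:
  append 88 at index 9 → [116, 87, 60, 77, 45, 43, 48, 50, 62, 88]
  88 > parent 45 at index 4, swap → [116, 87, 60, 77, 88, 43, 48, 50, 62, 45]
  88 > parent 87 at index 1, swap → [116, 88, 60, 77, 87, 43, 48, 50, 62, 45]
insert 39:
  append 39 at index 10 → [116, 88, 60, 77, 87, 43, 48, 50, 62, 45, 39] (no swap needed)
insert 107:
  append 107 at index 11 → [116, 88, 60, 77, 87, 43, 48, 50, 62, 45, 39, 107]
  107 > parent 43 at index 5, swap → [116, 88, 60, 77, 87, 107, 48, 50, 62, 45, 39, 43]
  107 > parent 60 at index 2, swap → [116, 88, 107, 77, 87, 60, 48, 50, 62, 45, 39, 43]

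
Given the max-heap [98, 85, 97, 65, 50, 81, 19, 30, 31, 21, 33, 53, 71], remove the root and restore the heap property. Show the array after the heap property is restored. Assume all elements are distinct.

remove root 98; move last element 71 to root → [71, 85, 97, 65, 50, 81, 19, 30, 31, 21, 33, 53]
71 vs larger child 97 at index 2, swap → [97, 85, 71, 65, 50, 81, 19, 30, 31, 21, 33, 53]
71 vs larger child 81 at index 5, swap → [97, 85, 81, 65, 50, 71, 19, 30, 31, 21, 33, 53]

[97, 85, 81, 65, 50, 71, 19, 30, 31, 21, 33, 53]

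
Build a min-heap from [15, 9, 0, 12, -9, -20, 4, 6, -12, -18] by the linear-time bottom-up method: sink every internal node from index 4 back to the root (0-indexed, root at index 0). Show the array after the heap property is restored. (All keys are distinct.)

sift down from index 4:
  -9 vs only child -18 at index 9, swap → [15, 9, 0, 12, -18, -20, 4, 6, -12, -9]
sift down from index 3:
  12 vs smaller child -12 at index 8, swap → [15, 9, 0, -12, -18, -20, 4, 6, 12, -9]
sift down from index 2:
  0 vs smaller child -20 at index 5, swap → [15, 9, -20, -12, -18, 0, 4, 6, 12, -9]
sift down from index 1:
  9 vs smaller child -18 at index 4, swap → [15, -18, -20, -12, 9, 0, 4, 6, 12, -9]
  9 vs only child -9 at index 9, swap → [15, -18, -20, -12, -9, 0, 4, 6, 12, 9]
sift down from index 0:
  15 vs smaller child -20 at index 2, swap → [-20, -18, 15, -12, -9, 0, 4, 6, 12, 9]
  15 vs smaller child 0 at index 5, swap → [-20, -18, 0, -12, -9, 15, 4, 6, 12, 9]

[-20, -18, 0, -12, -9, 15, 4, 6, 12, 9]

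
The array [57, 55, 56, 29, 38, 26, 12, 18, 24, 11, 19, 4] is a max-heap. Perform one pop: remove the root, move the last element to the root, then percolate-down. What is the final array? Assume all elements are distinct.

[56, 55, 26, 29, 38, 4, 12, 18, 24, 11, 19]

remove root 57; move last element 4 to root → [4, 55, 56, 29, 38, 26, 12, 18, 24, 11, 19]
4 vs larger child 56 at index 2, swap → [56, 55, 4, 29, 38, 26, 12, 18, 24, 11, 19]
4 vs larger child 26 at index 5, swap → [56, 55, 26, 29, 38, 4, 12, 18, 24, 11, 19]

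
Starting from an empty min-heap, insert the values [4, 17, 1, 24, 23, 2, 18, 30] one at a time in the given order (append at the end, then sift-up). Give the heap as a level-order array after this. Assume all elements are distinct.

Insert 4:
  append 4 at index 0 → [4] (no swap needed)
Insert 17:
  append 17 at index 1 → [4, 17] (no swap needed)
Insert 1:
  append 1 at index 2 → [4, 17, 1]
  1 < parent 4 at index 0, swap → [1, 17, 4]
Insert 24:
  append 24 at index 3 → [1, 17, 4, 24] (no swap needed)
Insert 23:
  append 23 at index 4 → [1, 17, 4, 24, 23] (no swap needed)
Insert 2:
  append 2 at index 5 → [1, 17, 4, 24, 23, 2]
  2 < parent 4 at index 2, swap → [1, 17, 2, 24, 23, 4]
Insert 18:
  append 18 at index 6 → [1, 17, 2, 24, 23, 4, 18] (no swap needed)
Insert 30:
  append 30 at index 7 → [1, 17, 2, 24, 23, 4, 18, 30] (no swap needed)

[1, 17, 2, 24, 23, 4, 18, 30]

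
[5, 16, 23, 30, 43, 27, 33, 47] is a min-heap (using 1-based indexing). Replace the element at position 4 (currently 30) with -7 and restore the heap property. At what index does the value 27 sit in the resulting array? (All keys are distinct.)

6

set index 4 from 30 to -7 → [5, 16, 23, -7, 43, 27, 33, 47]
-7 < parent 16 at index 2, swap → [5, -7, 23, 16, 43, 27, 33, 47]
-7 < parent 5 at index 1, swap → [-7, 5, 23, 16, 43, 27, 33, 47]
resulting array: [-7, 5, 23, 16, 43, 27, 33, 47]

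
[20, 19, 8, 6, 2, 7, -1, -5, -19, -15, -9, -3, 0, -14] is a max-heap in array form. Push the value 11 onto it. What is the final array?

append 11 at index 14 → [20, 19, 8, 6, 2, 7, -1, -5, -19, -15, -9, -3, 0, -14, 11]
11 > parent -1 at index 6, swap → [20, 19, 8, 6, 2, 7, 11, -5, -19, -15, -9, -3, 0, -14, -1]
11 > parent 8 at index 2, swap → [20, 19, 11, 6, 2, 7, 8, -5, -19, -15, -9, -3, 0, -14, -1]

[20, 19, 11, 6, 2, 7, 8, -5, -19, -15, -9, -3, 0, -14, -1]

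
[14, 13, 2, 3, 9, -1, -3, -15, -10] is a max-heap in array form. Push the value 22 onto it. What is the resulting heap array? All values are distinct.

append 22 at index 9 → [14, 13, 2, 3, 9, -1, -3, -15, -10, 22]
22 > parent 9 at index 4, swap → [14, 13, 2, 3, 22, -1, -3, -15, -10, 9]
22 > parent 13 at index 1, swap → [14, 22, 2, 3, 13, -1, -3, -15, -10, 9]
22 > parent 14 at index 0, swap → [22, 14, 2, 3, 13, -1, -3, -15, -10, 9]

[22, 14, 2, 3, 13, -1, -3, -15, -10, 9]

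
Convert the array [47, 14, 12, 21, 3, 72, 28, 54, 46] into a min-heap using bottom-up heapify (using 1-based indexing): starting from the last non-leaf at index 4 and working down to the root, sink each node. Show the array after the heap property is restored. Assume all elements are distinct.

sift down from index 4: already satisfies heap property
sift down from index 3: already satisfies heap property
sift down from index 2:
  14 vs smaller child 3 at index 5, swap → [47, 3, 12, 21, 14, 72, 28, 54, 46]
sift down from index 1:
  47 vs smaller child 3 at index 2, swap → [3, 47, 12, 21, 14, 72, 28, 54, 46]
  47 vs smaller child 14 at index 5, swap → [3, 14, 12, 21, 47, 72, 28, 54, 46]

[3, 14, 12, 21, 47, 72, 28, 54, 46]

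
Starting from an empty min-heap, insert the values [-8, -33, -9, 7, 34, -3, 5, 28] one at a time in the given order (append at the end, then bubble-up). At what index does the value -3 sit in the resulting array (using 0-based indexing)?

5

Insert -8:
  append -8 at index 0 → [-8] (no swap needed)
Insert -33:
  append -33 at index 1 → [-8, -33]
  -33 < parent -8 at index 0, swap → [-33, -8]
Insert -9:
  append -9 at index 2 → [-33, -8, -9] (no swap needed)
Insert 7:
  append 7 at index 3 → [-33, -8, -9, 7] (no swap needed)
Insert 34:
  append 34 at index 4 → [-33, -8, -9, 7, 34] (no swap needed)
Insert -3:
  append -3 at index 5 → [-33, -8, -9, 7, 34, -3] (no swap needed)
Insert 5:
  append 5 at index 6 → [-33, -8, -9, 7, 34, -3, 5] (no swap needed)
Insert 28:
  append 28 at index 7 → [-33, -8, -9, 7, 34, -3, 5, 28] (no swap needed)
resulting array: [-33, -8, -9, 7, 34, -3, 5, 28]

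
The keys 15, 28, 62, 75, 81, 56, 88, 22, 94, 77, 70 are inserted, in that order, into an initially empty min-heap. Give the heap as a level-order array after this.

[15, 22, 56, 28, 70, 62, 88, 75, 94, 81, 77]

Insert 15:
  append 15 at index 0 → [15] (no swap needed)
Insert 28:
  append 28 at index 1 → [15, 28] (no swap needed)
Insert 62:
  append 62 at index 2 → [15, 28, 62] (no swap needed)
Insert 75:
  append 75 at index 3 → [15, 28, 62, 75] (no swap needed)
Insert 81:
  append 81 at index 4 → [15, 28, 62, 75, 81] (no swap needed)
Insert 56:
  append 56 at index 5 → [15, 28, 62, 75, 81, 56]
  56 < parent 62 at index 2, swap → [15, 28, 56, 75, 81, 62]
Insert 88:
  append 88 at index 6 → [15, 28, 56, 75, 81, 62, 88] (no swap needed)
Insert 22:
  append 22 at index 7 → [15, 28, 56, 75, 81, 62, 88, 22]
  22 < parent 75 at index 3, swap → [15, 28, 56, 22, 81, 62, 88, 75]
  22 < parent 28 at index 1, swap → [15, 22, 56, 28, 81, 62, 88, 75]
Insert 94:
  append 94 at index 8 → [15, 22, 56, 28, 81, 62, 88, 75, 94] (no swap needed)
Insert 77:
  append 77 at index 9 → [15, 22, 56, 28, 81, 62, 88, 75, 94, 77]
  77 < parent 81 at index 4, swap → [15, 22, 56, 28, 77, 62, 88, 75, 94, 81]
Insert 70:
  append 70 at index 10 → [15, 22, 56, 28, 77, 62, 88, 75, 94, 81, 70]
  70 < parent 77 at index 4, swap → [15, 22, 56, 28, 70, 62, 88, 75, 94, 81, 77]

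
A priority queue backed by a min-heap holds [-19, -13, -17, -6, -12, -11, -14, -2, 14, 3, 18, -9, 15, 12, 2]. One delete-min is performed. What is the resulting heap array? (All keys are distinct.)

remove root -19; move last element 2 to root → [2, -13, -17, -6, -12, -11, -14, -2, 14, 3, 18, -9, 15, 12]
2 vs smaller child -17 at index 2, swap → [-17, -13, 2, -6, -12, -11, -14, -2, 14, 3, 18, -9, 15, 12]
2 vs smaller child -14 at index 6, swap → [-17, -13, -14, -6, -12, -11, 2, -2, 14, 3, 18, -9, 15, 12]

[-17, -13, -14, -6, -12, -11, 2, -2, 14, 3, 18, -9, 15, 12]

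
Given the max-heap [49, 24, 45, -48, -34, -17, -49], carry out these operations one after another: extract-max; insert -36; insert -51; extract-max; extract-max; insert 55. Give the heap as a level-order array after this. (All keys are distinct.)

[55, -34, -17, -48, -51, -49, -36]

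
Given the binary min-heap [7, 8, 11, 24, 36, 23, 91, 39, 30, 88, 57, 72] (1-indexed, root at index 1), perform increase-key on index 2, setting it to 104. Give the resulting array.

set index 2 from 8 to 104 → [7, 104, 11, 24, 36, 23, 91, 39, 30, 88, 57, 72]
104 vs smaller child 24 at index 4, swap → [7, 24, 11, 104, 36, 23, 91, 39, 30, 88, 57, 72]
104 vs smaller child 30 at index 9, swap → [7, 24, 11, 30, 36, 23, 91, 39, 104, 88, 57, 72]

[7, 24, 11, 30, 36, 23, 91, 39, 104, 88, 57, 72]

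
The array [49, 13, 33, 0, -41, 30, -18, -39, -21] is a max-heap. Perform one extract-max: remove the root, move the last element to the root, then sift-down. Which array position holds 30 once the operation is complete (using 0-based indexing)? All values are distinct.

2

remove root 49; move last element -21 to root → [-21, 13, 33, 0, -41, 30, -18, -39]
-21 vs larger child 33 at index 2, swap → [33, 13, -21, 0, -41, 30, -18, -39]
-21 vs larger child 30 at index 5, swap → [33, 13, 30, 0, -41, -21, -18, -39]
resulting array: [33, 13, 30, 0, -41, -21, -18, -39]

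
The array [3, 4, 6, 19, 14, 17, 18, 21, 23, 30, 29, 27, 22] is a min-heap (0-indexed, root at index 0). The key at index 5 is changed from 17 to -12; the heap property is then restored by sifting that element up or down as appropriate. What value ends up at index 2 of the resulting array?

set index 5 from 17 to -12 → [3, 4, 6, 19, 14, -12, 18, 21, 23, 30, 29, 27, 22]
-12 < parent 6 at index 2, swap → [3, 4, -12, 19, 14, 6, 18, 21, 23, 30, 29, 27, 22]
-12 < parent 3 at index 0, swap → [-12, 4, 3, 19, 14, 6, 18, 21, 23, 30, 29, 27, 22]
resulting array: [-12, 4, 3, 19, 14, 6, 18, 21, 23, 30, 29, 27, 22]

3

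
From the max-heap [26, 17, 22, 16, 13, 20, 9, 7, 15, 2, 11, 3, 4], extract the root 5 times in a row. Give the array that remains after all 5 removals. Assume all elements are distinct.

extract-max #1 returns 26:
  remove root 26; move last element 4 to root → [4, 17, 22, 16, 13, 20, 9, 7, 15, 2, 11, 3]
  4 vs larger child 22 at index 2, swap → [22, 17, 4, 16, 13, 20, 9, 7, 15, 2, 11, 3]
  4 vs larger child 20 at index 5, swap → [22, 17, 20, 16, 13, 4, 9, 7, 15, 2, 11, 3]
extract-max #2 returns 22:
  remove root 22; move last element 3 to root → [3, 17, 20, 16, 13, 4, 9, 7, 15, 2, 11]
  3 vs larger child 20 at index 2, swap → [20, 17, 3, 16, 13, 4, 9, 7, 15, 2, 11]
  3 vs larger child 9 at index 6, swap → [20, 17, 9, 16, 13, 4, 3, 7, 15, 2, 11]
extract-max #3 returns 20:
  remove root 20; move last element 11 to root → [11, 17, 9, 16, 13, 4, 3, 7, 15, 2]
  11 vs larger child 17 at index 1, swap → [17, 11, 9, 16, 13, 4, 3, 7, 15, 2]
  11 vs larger child 16 at index 3, swap → [17, 16, 9, 11, 13, 4, 3, 7, 15, 2]
  11 vs larger child 15 at index 8, swap → [17, 16, 9, 15, 13, 4, 3, 7, 11, 2]
extract-max #4 returns 17:
  remove root 17; move last element 2 to root → [2, 16, 9, 15, 13, 4, 3, 7, 11]
  2 vs larger child 16 at index 1, swap → [16, 2, 9, 15, 13, 4, 3, 7, 11]
  2 vs larger child 15 at index 3, swap → [16, 15, 9, 2, 13, 4, 3, 7, 11]
  2 vs larger child 11 at index 8, swap → [16, 15, 9, 11, 13, 4, 3, 7, 2]
extract-max #5 returns 16:
  remove root 16; move last element 2 to root → [2, 15, 9, 11, 13, 4, 3, 7]
  2 vs larger child 15 at index 1, swap → [15, 2, 9, 11, 13, 4, 3, 7]
  2 vs larger child 13 at index 4, swap → [15, 13, 9, 11, 2, 4, 3, 7]

[15, 13, 9, 11, 2, 4, 3, 7]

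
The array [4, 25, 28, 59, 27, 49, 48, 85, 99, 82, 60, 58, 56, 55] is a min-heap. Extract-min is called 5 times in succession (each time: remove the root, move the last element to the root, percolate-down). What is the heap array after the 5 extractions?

[49, 55, 58, 59, 56, 60, 82, 85, 99]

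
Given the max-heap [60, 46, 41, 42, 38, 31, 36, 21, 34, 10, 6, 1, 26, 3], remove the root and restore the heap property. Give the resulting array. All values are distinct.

[46, 42, 41, 34, 38, 31, 36, 21, 3, 10, 6, 1, 26]

remove root 60; move last element 3 to root → [3, 46, 41, 42, 38, 31, 36, 21, 34, 10, 6, 1, 26]
3 vs larger child 46 at index 1, swap → [46, 3, 41, 42, 38, 31, 36, 21, 34, 10, 6, 1, 26]
3 vs larger child 42 at index 3, swap → [46, 42, 41, 3, 38, 31, 36, 21, 34, 10, 6, 1, 26]
3 vs larger child 34 at index 8, swap → [46, 42, 41, 34, 38, 31, 36, 21, 3, 10, 6, 1, 26]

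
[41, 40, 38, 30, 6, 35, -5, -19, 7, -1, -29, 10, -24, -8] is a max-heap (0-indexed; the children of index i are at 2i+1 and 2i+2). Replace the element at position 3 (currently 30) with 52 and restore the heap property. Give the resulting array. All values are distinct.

[52, 41, 38, 40, 6, 35, -5, -19, 7, -1, -29, 10, -24, -8]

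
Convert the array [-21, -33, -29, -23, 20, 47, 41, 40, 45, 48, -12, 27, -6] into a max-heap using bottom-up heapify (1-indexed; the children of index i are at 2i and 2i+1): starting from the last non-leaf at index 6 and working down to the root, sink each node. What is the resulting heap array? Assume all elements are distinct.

sift down from index 6: already satisfies heap property
sift down from index 5:
  20 vs larger child 48 at index 10, swap → [-21, -33, -29, -23, 48, 47, 41, 40, 45, 20, -12, 27, -6]
sift down from index 4:
  -23 vs larger child 45 at index 9, swap → [-21, -33, -29, 45, 48, 47, 41, 40, -23, 20, -12, 27, -6]
sift down from index 3:
  -29 vs larger child 47 at index 6, swap → [-21, -33, 47, 45, 48, -29, 41, 40, -23, 20, -12, 27, -6]
  -29 vs larger child 27 at index 12, swap → [-21, -33, 47, 45, 48, 27, 41, 40, -23, 20, -12, -29, -6]
sift down from index 2:
  -33 vs larger child 48 at index 5, swap → [-21, 48, 47, 45, -33, 27, 41, 40, -23, 20, -12, -29, -6]
  -33 vs larger child 20 at index 10, swap → [-21, 48, 47, 45, 20, 27, 41, 40, -23, -33, -12, -29, -6]
sift down from index 1:
  -21 vs larger child 48 at index 2, swap → [48, -21, 47, 45, 20, 27, 41, 40, -23, -33, -12, -29, -6]
  -21 vs larger child 45 at index 4, swap → [48, 45, 47, -21, 20, 27, 41, 40, -23, -33, -12, -29, -6]
  -21 vs larger child 40 at index 8, swap → [48, 45, 47, 40, 20, 27, 41, -21, -23, -33, -12, -29, -6]

[48, 45, 47, 40, 20, 27, 41, -21, -23, -33, -12, -29, -6]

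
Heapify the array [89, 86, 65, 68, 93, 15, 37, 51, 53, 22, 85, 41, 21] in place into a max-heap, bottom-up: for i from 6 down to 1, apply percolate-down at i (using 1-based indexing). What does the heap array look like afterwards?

[93, 89, 65, 68, 86, 41, 37, 51, 53, 22, 85, 15, 21]

sift down from index 6:
  15 vs larger child 41 at index 12, swap → [89, 86, 65, 68, 93, 41, 37, 51, 53, 22, 85, 15, 21]
sift down from index 5: already satisfies heap property
sift down from index 4: already satisfies heap property
sift down from index 3: already satisfies heap property
sift down from index 2:
  86 vs larger child 93 at index 5, swap → [89, 93, 65, 68, 86, 41, 37, 51, 53, 22, 85, 15, 21]
sift down from index 1:
  89 vs larger child 93 at index 2, swap → [93, 89, 65, 68, 86, 41, 37, 51, 53, 22, 85, 15, 21]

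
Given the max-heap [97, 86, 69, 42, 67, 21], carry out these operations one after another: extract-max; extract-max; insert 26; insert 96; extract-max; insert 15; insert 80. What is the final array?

[80, 67, 69, 42, 26, 15, 21]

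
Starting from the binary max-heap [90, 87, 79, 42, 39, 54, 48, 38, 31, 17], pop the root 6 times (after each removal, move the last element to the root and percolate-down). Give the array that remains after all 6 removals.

[39, 38, 31, 17]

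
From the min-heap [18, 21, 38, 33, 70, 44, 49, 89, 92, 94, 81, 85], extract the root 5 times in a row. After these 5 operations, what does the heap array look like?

[49, 70, 89, 85, 81, 94, 92]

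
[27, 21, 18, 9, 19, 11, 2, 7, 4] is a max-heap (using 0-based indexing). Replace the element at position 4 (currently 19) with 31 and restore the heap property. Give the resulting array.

set index 4 from 19 to 31 → [27, 21, 18, 9, 31, 11, 2, 7, 4]
31 > parent 21 at index 1, swap → [27, 31, 18, 9, 21, 11, 2, 7, 4]
31 > parent 27 at index 0, swap → [31, 27, 18, 9, 21, 11, 2, 7, 4]

[31, 27, 18, 9, 21, 11, 2, 7, 4]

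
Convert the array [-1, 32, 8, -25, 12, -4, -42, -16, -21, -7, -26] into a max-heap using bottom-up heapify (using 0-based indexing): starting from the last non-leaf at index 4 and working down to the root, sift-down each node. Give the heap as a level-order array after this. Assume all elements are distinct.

[32, 12, 8, -16, -1, -4, -42, -25, -21, -7, -26]

sift down from index 4: already satisfies heap property
sift down from index 3:
  -25 vs larger child -16 at index 7, swap → [-1, 32, 8, -16, 12, -4, -42, -25, -21, -7, -26]
sift down from index 2: already satisfies heap property
sift down from index 1: already satisfies heap property
sift down from index 0:
  -1 vs larger child 32 at index 1, swap → [32, -1, 8, -16, 12, -4, -42, -25, -21, -7, -26]
  -1 vs larger child 12 at index 4, swap → [32, 12, 8, -16, -1, -4, -42, -25, -21, -7, -26]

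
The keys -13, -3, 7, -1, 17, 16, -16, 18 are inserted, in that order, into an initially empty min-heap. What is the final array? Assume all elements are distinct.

Insert -13:
  append -13 at index 0 → [-13] (no swap needed)
Insert -3:
  append -3 at index 1 → [-13, -3] (no swap needed)
Insert 7:
  append 7 at index 2 → [-13, -3, 7] (no swap needed)
Insert -1:
  append -1 at index 3 → [-13, -3, 7, -1] (no swap needed)
Insert 17:
  append 17 at index 4 → [-13, -3, 7, -1, 17] (no swap needed)
Insert 16:
  append 16 at index 5 → [-13, -3, 7, -1, 17, 16] (no swap needed)
Insert -16:
  append -16 at index 6 → [-13, -3, 7, -1, 17, 16, -16]
  -16 < parent 7 at index 2, swap → [-13, -3, -16, -1, 17, 16, 7]
  -16 < parent -13 at index 0, swap → [-16, -3, -13, -1, 17, 16, 7]
Insert 18:
  append 18 at index 7 → [-16, -3, -13, -1, 17, 16, 7, 18] (no swap needed)

[-16, -3, -13, -1, 17, 16, 7, 18]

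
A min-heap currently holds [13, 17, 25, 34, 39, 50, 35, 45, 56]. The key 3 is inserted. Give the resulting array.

append 3 at index 9 → [13, 17, 25, 34, 39, 50, 35, 45, 56, 3]
3 < parent 39 at index 4, swap → [13, 17, 25, 34, 3, 50, 35, 45, 56, 39]
3 < parent 17 at index 1, swap → [13, 3, 25, 34, 17, 50, 35, 45, 56, 39]
3 < parent 13 at index 0, swap → [3, 13, 25, 34, 17, 50, 35, 45, 56, 39]

[3, 13, 25, 34, 17, 50, 35, 45, 56, 39]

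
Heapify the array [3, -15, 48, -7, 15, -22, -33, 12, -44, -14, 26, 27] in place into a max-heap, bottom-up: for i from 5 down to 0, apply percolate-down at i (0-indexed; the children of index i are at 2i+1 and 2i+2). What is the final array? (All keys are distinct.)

sift down from index 5:
  -22 vs only child 27 at index 11, swap → [3, -15, 48, -7, 15, 27, -33, 12, -44, -14, 26, -22]
sift down from index 4:
  15 vs larger child 26 at index 10, swap → [3, -15, 48, -7, 26, 27, -33, 12, -44, -14, 15, -22]
sift down from index 3:
  -7 vs larger child 12 at index 7, swap → [3, -15, 48, 12, 26, 27, -33, -7, -44, -14, 15, -22]
sift down from index 2: already satisfies heap property
sift down from index 1:
  -15 vs larger child 26 at index 4, swap → [3, 26, 48, 12, -15, 27, -33, -7, -44, -14, 15, -22]
  -15 vs larger child 15 at index 10, swap → [3, 26, 48, 12, 15, 27, -33, -7, -44, -14, -15, -22]
sift down from index 0:
  3 vs larger child 48 at index 2, swap → [48, 26, 3, 12, 15, 27, -33, -7, -44, -14, -15, -22]
  3 vs larger child 27 at index 5, swap → [48, 26, 27, 12, 15, 3, -33, -7, -44, -14, -15, -22]

[48, 26, 27, 12, 15, 3, -33, -7, -44, -14, -15, -22]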